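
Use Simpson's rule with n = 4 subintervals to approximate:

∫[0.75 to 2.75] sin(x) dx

f(x) = sin(x)
a = 0.75, b = 2.75, n = 4
h = (b - a)/n = 0.500000

Simpson's rule: (h/3)[f(x₀) + 4f(x₁) + 2f(x₂) + ... + f(xₙ)]

x_0 = 0.7500, f(x_0) = 0.681639, coefficient = 1
x_1 = 1.2500, f(x_1) = 0.948985, coefficient = 4
x_2 = 1.7500, f(x_2) = 0.983986, coefficient = 2
x_3 = 2.2500, f(x_3) = 0.778073, coefficient = 4
x_4 = 2.7500, f(x_4) = 0.381661, coefficient = 1

I ≈ (0.500000/3) × 9.939503 = 1.656584
Exact value: 1.655991
Error: 0.000593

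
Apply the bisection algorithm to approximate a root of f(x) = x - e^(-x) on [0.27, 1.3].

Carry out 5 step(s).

f(x) = x - e^(-x)
Initial interval: [0.27, 1.3]

Iteration 1:
  c_1 = (0.270000 + 1.300000)/2 = 0.785000
  f(c_1) = f(0.785000) = 0.328880
  f(a) × f(c) < 0, new interval: [0.270000, 0.785000]
Iteration 2:
  c_2 = (0.270000 + 0.785000)/2 = 0.527500
  f(c_2) = f(0.527500) = -0.062578
  f(a) × f(c) ≥ 0, new interval: [0.527500, 0.785000]
Iteration 3:
  c_3 = (0.527500 + 0.785000)/2 = 0.656250
  f(c_3) = f(0.656250) = 0.137457
  f(a) × f(c) < 0, new interval: [0.527500, 0.656250]
Iteration 4:
  c_4 = (0.527500 + 0.656250)/2 = 0.591875
  f(c_4) = f(0.591875) = 0.038586
  f(a) × f(c) < 0, new interval: [0.527500, 0.591875]
Iteration 5:
  c_5 = (0.527500 + 0.591875)/2 = 0.559688
  f(c_5) = f(0.559688) = -0.011700
  f(a) × f(c) ≥ 0, new interval: [0.559688, 0.591875]

After 5 iteration(s), the approximation is c_5 = 0.559688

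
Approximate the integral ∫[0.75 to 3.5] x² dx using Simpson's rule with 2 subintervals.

f(x) = x²
a = 0.75, b = 3.5, n = 2
h = (b - a)/n = 1.375000

Simpson's rule: (h/3)[f(x₀) + 4f(x₁) + 2f(x₂) + ... + f(xₙ)]

x_0 = 0.7500, f(x_0) = 0.562500, coefficient = 1
x_1 = 2.1250, f(x_1) = 4.515625, coefficient = 4
x_2 = 3.5000, f(x_2) = 12.250000, coefficient = 1

I ≈ (1.375000/3) × 30.875000 = 14.151042
Exact value: 14.151042
Error: 0.000000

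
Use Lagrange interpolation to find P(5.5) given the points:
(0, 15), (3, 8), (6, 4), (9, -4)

Lagrange interpolation formula:
P(x) = Σ yᵢ × Lᵢ(x)
where Lᵢ(x) = Π_{j≠i} (x - xⱼ)/(xᵢ - xⱼ)

L_0(5.5) = (5.5 - 3)/(0 - 3) × (5.5 - 6)/(0 - 6) × (5.5 - 9)/(0 - 9) = -0.027006
L_1(5.5) = (5.5 - 0)/(3 - 0) × (5.5 - 6)/(3 - 6) × (5.5 - 9)/(3 - 9) = 0.178241
L_2(5.5) = (5.5 - 0)/(6 - 0) × (5.5 - 3)/(6 - 3) × (5.5 - 9)/(6 - 9) = 0.891204
L_3(5.5) = (5.5 - 0)/(9 - 0) × (5.5 - 3)/(9 - 3) × (5.5 - 6)/(9 - 6) = -0.042438

P(5.5) = 15×L_0(5.5) + 8×L_1(5.5) + 4×L_2(5.5) + (-4)×L_3(5.5)
P(5.5) = 4.755401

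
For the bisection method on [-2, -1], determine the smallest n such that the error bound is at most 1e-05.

We need (b-a)/2^n ≤ 1e-05
(-1 - (-2))/2^n ≤ 1e-05
1/2^n ≤ 1e-05
2^n ≥ 100000
n ≥ log₂(100000) = 16.61
n ≥ 17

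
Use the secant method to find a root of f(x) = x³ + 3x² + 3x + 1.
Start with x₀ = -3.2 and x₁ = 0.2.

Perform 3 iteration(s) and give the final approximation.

f(x) = x³ + 3x² + 3x + 1
x₀ = -3.2, x₁ = 0.2

Secant formula: x_{n+1} = x_n - f(x_n)(x_n - x_{n-1})/(f(x_n) - f(x_{n-1}))

Iteration 1:
  f(-3.200000) = -10.648000
  f(0.200000) = 1.728000
  x_2 = 0.200000 - 1.728000×(0.200000 - (-3.200000))/(1.728000 - (-10.648000))
       = -0.274725
Iteration 2:
  f(0.200000) = 1.728000
  f(-0.274725) = 0.381511
  x_3 = -0.274725 - 0.381511×(-0.274725 - 0.200000)/(0.381511 - 1.728000)
       = -0.409233
Iteration 3:
  f(-0.274725) = 0.381511
  f(-0.409233) = 0.206181
  x_4 = -0.409233 - 0.206181×(-0.409233 - (-0.274725))/(0.206181 - 0.381511)
       = -0.567408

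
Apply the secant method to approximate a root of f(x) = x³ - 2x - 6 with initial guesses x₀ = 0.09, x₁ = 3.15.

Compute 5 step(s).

f(x) = x³ - 2x - 6
x₀ = 0.09, x₁ = 3.15

Secant formula: x_{n+1} = x_n - f(x_n)(x_n - x_{n-1})/(f(x_n) - f(x_{n-1}))

Iteration 1:
  f(0.090000) = -6.179271
  f(3.150000) = 18.955875
  x_2 = 3.150000 - 18.955875×(3.150000 - 0.090000)/(18.955875 - (-6.179271))
       = 0.842276
Iteration 2:
  f(3.150000) = 18.955875
  f(0.842276) = -7.087017
  x_3 = 0.842276 - (-7.087017)×(0.842276 - 3.150000)/(-7.087017 - 18.955875)
       = 1.470274
Iteration 3:
  f(0.842276) = -7.087017
  f(1.470274) = -5.762249
  x_4 = 1.470274 - (-5.762249)×(1.470274 - 0.842276)/(-5.762249 - (-7.087017))
       = 4.201831
Iteration 4:
  f(1.470274) = -5.762249
  f(4.201831) = 59.781268
  x_5 = 4.201831 - 59.781268×(4.201831 - 1.470274)/(59.781268 - (-5.762249))
       = 1.710418
Iteration 5:
  f(4.201831) = 59.781268
  f(1.710418) = -4.416955
  x_6 = 1.710418 - (-4.416955)×(1.710418 - 4.201831)/(-4.416955 - 59.781268)
       = 1.881832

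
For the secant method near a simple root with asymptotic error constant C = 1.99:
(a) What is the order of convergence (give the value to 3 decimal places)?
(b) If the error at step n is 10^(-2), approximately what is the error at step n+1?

(a) Secant method has superlinear convergence with order φ = (1+√5)/2 ≈ 1.618.
    This means |e_{n+1}| ≈ C|e_n|^1.618.

(b) With |e_n| = 10^(-2) and C = 1.99:
    |e_{n+1}| ≈ 1.99 × (10^(-2))^1.618 = 1.99 × 10^(-3.24)

(a) ≈ 1.618 (golden ratio); (b) |e_{n+1}| ≈ 1.156e-03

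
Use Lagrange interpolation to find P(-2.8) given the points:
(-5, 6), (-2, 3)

Lagrange interpolation formula:
P(x) = Σ yᵢ × Lᵢ(x)
where Lᵢ(x) = Π_{j≠i} (x - xⱼ)/(xᵢ - xⱼ)

L_0(-2.8) = (-2.8 - (-2))/(-5 - (-2)) = 0.266667
L_1(-2.8) = (-2.8 - (-5))/(-2 - (-5)) = 0.733333

P(-2.8) = 6×L_0(-2.8) + 3×L_1(-2.8)
P(-2.8) = 3.800000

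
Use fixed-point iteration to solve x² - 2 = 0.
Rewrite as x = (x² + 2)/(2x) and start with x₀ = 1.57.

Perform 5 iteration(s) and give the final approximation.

Equation: x² - 2 = 0
Fixed-point form: x = (x² + 2)/(2x)
x₀ = 1.57

x_1 = g(1.570000) = 1.421943
x_2 = g(1.421943) = 1.414235
x_3 = g(1.414235) = 1.414214
x_4 = g(1.414214) = 1.414214
x_5 = g(1.414214) = 1.414214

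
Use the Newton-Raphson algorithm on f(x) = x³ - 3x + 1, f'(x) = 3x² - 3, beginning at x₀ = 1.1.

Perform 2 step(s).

f(x) = x³ - 3x + 1
f'(x) = 3x² - 3
x₀ = 1.1

Newton-Raphson formula: x_{n+1} = x_n - f(x_n)/f'(x_n)

Iteration 1:
  f(1.100000) = -0.969000
  f'(1.100000) = 0.630000
  x_1 = 1.100000 - (-0.969000)/0.630000 = 2.638095
Iteration 2:
  f(2.638095) = 11.445661
  f'(2.638095) = 17.878639
  x_2 = 2.638095 - 11.445661/17.878639 = 1.997909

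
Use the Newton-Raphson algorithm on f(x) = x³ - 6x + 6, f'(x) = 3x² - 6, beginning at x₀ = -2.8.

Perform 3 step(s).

f(x) = x³ - 6x + 6
f'(x) = 3x² - 6
x₀ = -2.8

Newton-Raphson formula: x_{n+1} = x_n - f(x_n)/f'(x_n)

Iteration 1:
  f(-2.800000) = 0.848000
  f'(-2.800000) = 17.520000
  x_1 = -2.800000 - 0.848000/17.520000 = -2.848402
Iteration 2:
  f(-2.848402) = -0.019792
  f'(-2.848402) = 18.340179
  x_2 = -2.848402 - (-0.019792)/18.340179 = -2.847323
Iteration 3:
  f(-2.847323) = -0.000010
  f'(-2.847323) = 18.321739
  x_3 = -2.847323 - (-0.000010)/18.321739 = -2.847322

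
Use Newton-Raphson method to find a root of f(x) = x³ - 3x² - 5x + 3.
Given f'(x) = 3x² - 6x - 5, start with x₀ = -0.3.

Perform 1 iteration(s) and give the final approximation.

f(x) = x³ - 3x² - 5x + 3
f'(x) = 3x² - 6x - 5
x₀ = -0.3

Newton-Raphson formula: x_{n+1} = x_n - f(x_n)/f'(x_n)

Iteration 1:
  f(-0.300000) = 4.203000
  f'(-0.300000) = -2.930000
  x_1 = -0.300000 - 4.203000/(-2.930000) = 1.134471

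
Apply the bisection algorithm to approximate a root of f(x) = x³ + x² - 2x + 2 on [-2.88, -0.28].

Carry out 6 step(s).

f(x) = x³ + x² - 2x + 2
Initial interval: [-2.88, -0.28]

Iteration 1:
  c_1 = (-2.880000 + (-0.280000))/2 = -1.580000
  f(c_1) = f(-1.580000) = 3.712088
  f(a) × f(c) < 0, new interval: [-2.880000, -1.580000]
Iteration 2:
  c_2 = (-2.880000 + (-1.580000))/2 = -2.230000
  f(c_2) = f(-2.230000) = 0.343333
  f(a) × f(c) < 0, new interval: [-2.880000, -2.230000]
Iteration 3:
  c_3 = (-2.880000 + (-2.230000))/2 = -2.555000
  f(c_3) = f(-2.555000) = -3.041079
  f(a) × f(c) ≥ 0, new interval: [-2.555000, -2.230000]
Iteration 4:
  c_4 = (-2.555000 + (-2.230000))/2 = -2.392500
  f(c_4) = f(-2.392500) = -1.185748
  f(a) × f(c) ≥ 0, new interval: [-2.392500, -2.230000]
Iteration 5:
  c_5 = (-2.392500 + (-2.230000))/2 = -2.311250
  f(c_5) = f(-2.311250) = -0.382036
  f(a) × f(c) ≥ 0, new interval: [-2.311250, -2.230000]
Iteration 6:
  c_6 = (-2.311250 + (-2.230000))/2 = -2.270625
  f(c_6) = f(-2.270625) = -0.009759
  f(a) × f(c) ≥ 0, new interval: [-2.270625, -2.230000]

After 6 iteration(s), the approximation is c_6 = -2.270625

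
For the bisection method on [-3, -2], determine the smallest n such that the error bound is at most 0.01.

We need (b-a)/2^n ≤ 0.01
(-2 - (-3))/2^n ≤ 0.01
1/2^n ≤ 0.01
2^n ≥ 100
n ≥ log₂(100) = 6.64
n ≥ 7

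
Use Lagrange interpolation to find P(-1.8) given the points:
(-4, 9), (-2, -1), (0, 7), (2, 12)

Lagrange interpolation formula:
P(x) = Σ yᵢ × Lᵢ(x)
where Lᵢ(x) = Π_{j≠i} (x - xⱼ)/(xᵢ - xⱼ)

L_0(-1.8) = (-1.8 - (-2))/(-4 - (-2)) × (-1.8 - 0)/(-4 - 0) × (-1.8 - 2)/(-4 - 2) = -0.028500
L_1(-1.8) = (-1.8 - (-4))/(-2 - (-4)) × (-1.8 - 0)/(-2 - 0) × (-1.8 - 2)/(-2 - 2) = 0.940500
L_2(-1.8) = (-1.8 - (-4))/(0 - (-4)) × (-1.8 - (-2))/(0 - (-2)) × (-1.8 - 2)/(0 - 2) = 0.104500
L_3(-1.8) = (-1.8 - (-4))/(2 - (-4)) × (-1.8 - (-2))/(2 - (-2)) × (-1.8 - 0)/(2 - 0) = -0.016500

P(-1.8) = 9×L_0(-1.8) + (-1)×L_1(-1.8) + 7×L_2(-1.8) + 12×L_3(-1.8)
P(-1.8) = -0.663500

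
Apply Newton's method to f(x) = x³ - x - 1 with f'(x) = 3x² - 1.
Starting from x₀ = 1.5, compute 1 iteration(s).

f(x) = x³ - x - 1
f'(x) = 3x² - 1
x₀ = 1.5

Newton-Raphson formula: x_{n+1} = x_n - f(x_n)/f'(x_n)

Iteration 1:
  f(1.500000) = 0.875000
  f'(1.500000) = 5.750000
  x_1 = 1.500000 - 0.875000/5.750000 = 1.347826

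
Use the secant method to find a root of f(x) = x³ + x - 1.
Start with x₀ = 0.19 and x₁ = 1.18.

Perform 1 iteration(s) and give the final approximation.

f(x) = x³ + x - 1
x₀ = 0.19, x₁ = 1.18

Secant formula: x_{n+1} = x_n - f(x_n)(x_n - x_{n-1})/(f(x_n) - f(x_{n-1}))

Iteration 1:
  f(0.190000) = -0.803141
  f(1.180000) = 1.823032
  x_2 = 1.180000 - 1.823032×(1.180000 - 0.190000)/(1.823032 - (-0.803141))
       = 0.492764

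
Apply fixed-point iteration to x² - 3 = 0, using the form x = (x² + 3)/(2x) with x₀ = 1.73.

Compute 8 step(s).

Equation: x² - 3 = 0
Fixed-point form: x = (x² + 3)/(2x)
x₀ = 1.73

x_1 = g(1.730000) = 1.732052
x_2 = g(1.732052) = 1.732051
x_3 = g(1.732051) = 1.732051
x_4 = g(1.732051) = 1.732051
x_5 = g(1.732051) = 1.732051
x_6 = g(1.732051) = 1.732051
x_7 = g(1.732051) = 1.732051
x_8 = g(1.732051) = 1.732051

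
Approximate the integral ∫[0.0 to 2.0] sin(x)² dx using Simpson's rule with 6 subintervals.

f(x) = sin(x)²
a = 0.0, b = 2.0, n = 6
h = (b - a)/n = 0.333333

Simpson's rule: (h/3)[f(x₀) + 4f(x₁) + 2f(x₂) + ... + f(xₙ)]

x_0 = 0.0000, f(x_0) = 0.000000, coefficient = 1
x_1 = 0.3333, f(x_1) = 0.107056, coefficient = 4
x_2 = 0.6667, f(x_2) = 0.382381, coefficient = 2
x_3 = 1.0000, f(x_3) = 0.708073, coefficient = 4
x_4 = 1.3333, f(x_4) = 0.944663, coefficient = 2
x_5 = 1.6667, f(x_5) = 0.990837, coefficient = 4
x_6 = 2.0000, f(x_6) = 0.826822, coefficient = 1

I ≈ (0.333333/3) × 10.704778 = 1.189420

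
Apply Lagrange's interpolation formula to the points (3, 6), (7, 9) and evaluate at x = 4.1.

Lagrange interpolation formula:
P(x) = Σ yᵢ × Lᵢ(x)
where Lᵢ(x) = Π_{j≠i} (x - xⱼ)/(xᵢ - xⱼ)

L_0(4.1) = (4.1 - 7)/(3 - 7) = 0.725000
L_1(4.1) = (4.1 - 3)/(7 - 3) = 0.275000

P(4.1) = 6×L_0(4.1) + 9×L_1(4.1)
P(4.1) = 6.825000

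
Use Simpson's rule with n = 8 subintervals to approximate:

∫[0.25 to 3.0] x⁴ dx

f(x) = x⁴
a = 0.25, b = 3.0, n = 8
h = (b - a)/n = 0.343750

Simpson's rule: (h/3)[f(x₀) + 4f(x₁) + 2f(x₂) + ... + f(xₙ)]

x_0 = 0.2500, f(x_0) = 0.003906, coefficient = 1
x_1 = 0.5938, f(x_1) = 0.124284, coefficient = 4
x_2 = 0.9375, f(x_2) = 0.772476, coefficient = 2
x_3 = 1.2812, f(x_3) = 2.694856, coefficient = 4
x_4 = 1.6250, f(x_4) = 6.972900, coefficient = 2
x_5 = 1.9688, f(x_5) = 15.023194, coefficient = 4
x_6 = 2.3125, f(x_6) = 28.597427, coefficient = 2
x_7 = 2.6562, f(x_7) = 49.782395, coefficient = 4
x_8 = 3.0000, f(x_8) = 81.000000, coefficient = 1

I ≈ (0.343750/3) × 424.188431 = 48.604924
Exact value: 48.599805
Error: 0.005120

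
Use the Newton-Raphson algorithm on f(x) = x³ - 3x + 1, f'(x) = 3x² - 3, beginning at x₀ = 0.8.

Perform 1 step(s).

f(x) = x³ - 3x + 1
f'(x) = 3x² - 3
x₀ = 0.8

Newton-Raphson formula: x_{n+1} = x_n - f(x_n)/f'(x_n)

Iteration 1:
  f(0.800000) = -0.888000
  f'(0.800000) = -1.080000
  x_1 = 0.800000 - (-0.888000)/(-1.080000) = -0.022222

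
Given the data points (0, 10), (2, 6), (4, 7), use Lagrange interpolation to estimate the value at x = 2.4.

Lagrange interpolation formula:
P(x) = Σ yᵢ × Lᵢ(x)
where Lᵢ(x) = Π_{j≠i} (x - xⱼ)/(xᵢ - xⱼ)

L_0(2.4) = (2.4 - 2)/(0 - 2) × (2.4 - 4)/(0 - 4) = -0.080000
L_1(2.4) = (2.4 - 0)/(2 - 0) × (2.4 - 4)/(2 - 4) = 0.960000
L_2(2.4) = (2.4 - 0)/(4 - 0) × (2.4 - 2)/(4 - 2) = 0.120000

P(2.4) = 10×L_0(2.4) + 6×L_1(2.4) + 7×L_2(2.4)
P(2.4) = 5.800000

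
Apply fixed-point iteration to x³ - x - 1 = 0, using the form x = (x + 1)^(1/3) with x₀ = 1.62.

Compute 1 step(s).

Equation: x³ - x - 1 = 0
Fixed-point form: x = (x + 1)^(1/3)
x₀ = 1.62

x_1 = g(1.620000) = 1.378586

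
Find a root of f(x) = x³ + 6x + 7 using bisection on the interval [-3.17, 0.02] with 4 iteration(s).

f(x) = x³ + 6x + 7
Initial interval: [-3.17, 0.02]

Iteration 1:
  c_1 = (-3.170000 + 0.020000)/2 = -1.575000
  f(c_1) = f(-1.575000) = -6.356984
  f(a) × f(c) ≥ 0, new interval: [-1.575000, 0.020000]
Iteration 2:
  c_2 = (-1.575000 + 0.020000)/2 = -0.777500
  f(c_2) = f(-0.777500) = 1.864996
  f(a) × f(c) < 0, new interval: [-1.575000, -0.777500]
Iteration 3:
  c_3 = (-1.575000 + (-0.777500))/2 = -1.176250
  f(c_3) = f(-1.176250) = -1.684917
  f(a) × f(c) ≥ 0, new interval: [-1.176250, -0.777500]
Iteration 4:
  c_4 = (-1.176250 + (-0.777500))/2 = -0.976875
  f(c_4) = f(-0.976875) = 0.206533
  f(a) × f(c) < 0, new interval: [-1.176250, -0.976875]

After 4 iteration(s), the approximation is c_4 = -0.976875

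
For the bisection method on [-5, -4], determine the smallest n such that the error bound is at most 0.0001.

We need (b-a)/2^n ≤ 0.0001
(-4 - (-5))/2^n ≤ 0.0001
1/2^n ≤ 0.0001
2^n ≥ 10000
n ≥ log₂(10000) = 13.29
n ≥ 14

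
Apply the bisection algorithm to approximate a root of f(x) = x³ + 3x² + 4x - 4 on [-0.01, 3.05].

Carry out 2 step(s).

f(x) = x³ + 3x² + 4x - 4
Initial interval: [-0.01, 3.05]

Iteration 1:
  c_1 = (-0.010000 + 3.050000)/2 = 1.520000
  f(c_1) = f(1.520000) = 12.523008
  f(a) × f(c) < 0, new interval: [-0.010000, 1.520000]
Iteration 2:
  c_2 = (-0.010000 + 1.520000)/2 = 0.755000
  f(c_2) = f(0.755000) = 1.160444
  f(a) × f(c) < 0, new interval: [-0.010000, 0.755000]

After 2 iteration(s), the approximation is c_2 = 0.755000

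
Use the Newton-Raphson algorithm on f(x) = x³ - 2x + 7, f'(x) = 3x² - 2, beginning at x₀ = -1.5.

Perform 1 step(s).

f(x) = x³ - 2x + 7
f'(x) = 3x² - 2
x₀ = -1.5

Newton-Raphson formula: x_{n+1} = x_n - f(x_n)/f'(x_n)

Iteration 1:
  f(-1.500000) = 6.625000
  f'(-1.500000) = 4.750000
  x_1 = -1.500000 - 6.625000/4.750000 = -2.894737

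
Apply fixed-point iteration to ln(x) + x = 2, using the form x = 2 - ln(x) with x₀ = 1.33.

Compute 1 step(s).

Equation: ln(x) + x = 2
Fixed-point form: x = 2 - ln(x)
x₀ = 1.33

x_1 = g(1.330000) = 1.714821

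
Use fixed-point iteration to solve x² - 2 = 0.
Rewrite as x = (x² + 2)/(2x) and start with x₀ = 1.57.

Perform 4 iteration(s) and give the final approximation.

Equation: x² - 2 = 0
Fixed-point form: x = (x² + 2)/(2x)
x₀ = 1.57

x_1 = g(1.570000) = 1.421943
x_2 = g(1.421943) = 1.414235
x_3 = g(1.414235) = 1.414214
x_4 = g(1.414214) = 1.414214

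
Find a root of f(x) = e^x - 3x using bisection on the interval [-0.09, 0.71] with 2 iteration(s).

f(x) = e^x - 3x
Initial interval: [-0.09, 0.71]

Iteration 1:
  c_1 = (-0.090000 + 0.710000)/2 = 0.310000
  f(c_1) = f(0.310000) = 0.433425
  f(a) × f(c) ≥ 0, new interval: [0.310000, 0.710000]
Iteration 2:
  c_2 = (0.310000 + 0.710000)/2 = 0.510000
  f(c_2) = f(0.510000) = 0.135291
  f(a) × f(c) ≥ 0, new interval: [0.510000, 0.710000]

After 2 iteration(s), the approximation is c_2 = 0.510000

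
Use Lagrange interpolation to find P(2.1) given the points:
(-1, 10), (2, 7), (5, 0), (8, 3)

Lagrange interpolation formula:
P(x) = Σ yᵢ × Lᵢ(x)
where Lᵢ(x) = Π_{j≠i} (x - xⱼ)/(xᵢ - xⱼ)

L_0(2.1) = (2.1 - 2)/(-1 - 2) × (2.1 - 5)/(-1 - 5) × (2.1 - 8)/(-1 - 8) = -0.010562
L_1(2.1) = (2.1 - (-1))/(2 - (-1)) × (2.1 - 5)/(2 - 5) × (2.1 - 8)/(2 - 8) = 0.982241
L_2(2.1) = (2.1 - (-1))/(5 - (-1)) × (2.1 - 2)/(5 - 2) × (2.1 - 8)/(5 - 8) = 0.033870
L_3(2.1) = (2.1 - (-1))/(8 - (-1)) × (2.1 - 2)/(8 - 2) × (2.1 - 5)/(8 - 5) = -0.005549

P(2.1) = 10×L_0(2.1) + 7×L_1(2.1) + 0×L_2(2.1) + 3×L_3(2.1)
P(2.1) = 6.753420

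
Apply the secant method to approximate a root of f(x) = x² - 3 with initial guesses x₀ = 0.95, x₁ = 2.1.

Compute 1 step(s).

f(x) = x² - 3
x₀ = 0.95, x₁ = 2.1

Secant formula: x_{n+1} = x_n - f(x_n)(x_n - x_{n-1})/(f(x_n) - f(x_{n-1}))

Iteration 1:
  f(0.950000) = -2.097500
  f(2.100000) = 1.410000
  x_2 = 2.100000 - 1.410000×(2.100000 - 0.950000)/(1.410000 - (-2.097500))
       = 1.637705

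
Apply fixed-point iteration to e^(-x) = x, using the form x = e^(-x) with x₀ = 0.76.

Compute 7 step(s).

Equation: e^(-x) = x
Fixed-point form: x = e^(-x)
x₀ = 0.76

x_1 = g(0.760000) = 0.467666
x_2 = g(0.467666) = 0.626462
x_3 = g(0.626462) = 0.534479
x_4 = g(0.534479) = 0.585974
x_5 = g(0.585974) = 0.556563
x_6 = g(0.556563) = 0.573176
x_7 = g(0.573176) = 0.563732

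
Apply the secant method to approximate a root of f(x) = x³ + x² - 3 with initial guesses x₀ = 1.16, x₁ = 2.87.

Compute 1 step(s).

f(x) = x³ + x² - 3
x₀ = 1.16, x₁ = 2.87

Secant formula: x_{n+1} = x_n - f(x_n)(x_n - x_{n-1})/(f(x_n) - f(x_{n-1}))

Iteration 1:
  f(1.160000) = -0.093504
  f(2.870000) = 28.876803
  x_2 = 2.870000 - 28.876803×(2.870000 - 1.160000)/(28.876803 - (-0.093504))
       = 1.165519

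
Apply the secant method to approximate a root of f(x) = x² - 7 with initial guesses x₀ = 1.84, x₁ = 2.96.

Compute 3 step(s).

f(x) = x² - 7
x₀ = 1.84, x₁ = 2.96

Secant formula: x_{n+1} = x_n - f(x_n)(x_n - x_{n-1})/(f(x_n) - f(x_{n-1}))

Iteration 1:
  f(1.840000) = -3.614400
  f(2.960000) = 1.761600
  x_2 = 2.960000 - 1.761600×(2.960000 - 1.840000)/(1.761600 - (-3.614400))
       = 2.593000
Iteration 2:
  f(2.960000) = 1.761600
  f(2.593000) = -0.276351
  x_3 = 2.593000 - (-0.276351)×(2.593000 - 2.960000)/(-0.276351 - 1.761600)
       = 2.642766
Iteration 3:
  f(2.593000) = -0.276351
  f(2.642766) = -0.015787
  x_4 = 2.642766 - (-0.015787)×(2.642766 - 2.593000)/(-0.015787 - (-0.276351))
       = 2.645781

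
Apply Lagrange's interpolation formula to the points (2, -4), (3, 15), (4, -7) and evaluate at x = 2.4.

Lagrange interpolation formula:
P(x) = Σ yᵢ × Lᵢ(x)
where Lᵢ(x) = Π_{j≠i} (x - xⱼ)/(xᵢ - xⱼ)

L_0(2.4) = (2.4 - 3)/(2 - 3) × (2.4 - 4)/(2 - 4) = 0.480000
L_1(2.4) = (2.4 - 2)/(3 - 2) × (2.4 - 4)/(3 - 4) = 0.640000
L_2(2.4) = (2.4 - 2)/(4 - 2) × (2.4 - 3)/(4 - 3) = -0.120000

P(2.4) = (-4)×L_0(2.4) + 15×L_1(2.4) + (-7)×L_2(2.4)
P(2.4) = 8.520000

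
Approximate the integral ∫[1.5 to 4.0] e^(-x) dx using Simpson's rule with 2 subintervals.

f(x) = e^(-x)
a = 1.5, b = 4.0, n = 2
h = (b - a)/n = 1.250000

Simpson's rule: (h/3)[f(x₀) + 4f(x₁) + 2f(x₂) + ... + f(xₙ)]

x_0 = 1.5000, f(x_0) = 0.223130, coefficient = 1
x_1 = 2.7500, f(x_1) = 0.063928, coefficient = 4
x_2 = 4.0000, f(x_2) = 0.018316, coefficient = 1

I ≈ (1.250000/3) × 0.497157 = 0.207149
Exact value: 0.204815
Error: 0.002334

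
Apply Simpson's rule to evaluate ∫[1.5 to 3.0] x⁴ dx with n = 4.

f(x) = x⁴
a = 1.5, b = 3.0, n = 4
h = (b - a)/n = 0.375000

Simpson's rule: (h/3)[f(x₀) + 4f(x₁) + 2f(x₂) + ... + f(xₙ)]

x_0 = 1.5000, f(x_0) = 5.062500, coefficient = 1
x_1 = 1.8750, f(x_1) = 12.359619, coefficient = 4
x_2 = 2.2500, f(x_2) = 25.628906, coefficient = 2
x_3 = 2.6250, f(x_3) = 47.480713, coefficient = 4
x_4 = 3.0000, f(x_4) = 81.000000, coefficient = 1

I ≈ (0.375000/3) × 376.681641 = 47.085205
Exact value: 47.081250
Error: 0.003955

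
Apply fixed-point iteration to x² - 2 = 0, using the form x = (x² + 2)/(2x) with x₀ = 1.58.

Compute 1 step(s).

Equation: x² - 2 = 0
Fixed-point form: x = (x² + 2)/(2x)
x₀ = 1.58

x_1 = g(1.580000) = 1.422911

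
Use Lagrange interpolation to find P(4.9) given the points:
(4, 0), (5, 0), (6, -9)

Lagrange interpolation formula:
P(x) = Σ yᵢ × Lᵢ(x)
where Lᵢ(x) = Π_{j≠i} (x - xⱼ)/(xᵢ - xⱼ)

L_0(4.9) = (4.9 - 5)/(4 - 5) × (4.9 - 6)/(4 - 6) = 0.055000
L_1(4.9) = (4.9 - 4)/(5 - 4) × (4.9 - 6)/(5 - 6) = 0.990000
L_2(4.9) = (4.9 - 4)/(6 - 4) × (4.9 - 5)/(6 - 5) = -0.045000

P(4.9) = 0×L_0(4.9) + 0×L_1(4.9) + (-9)×L_2(4.9)
P(4.9) = 0.405000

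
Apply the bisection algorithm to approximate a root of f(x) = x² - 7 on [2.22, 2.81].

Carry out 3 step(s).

f(x) = x² - 7
Initial interval: [2.22, 2.81]

Iteration 1:
  c_1 = (2.220000 + 2.810000)/2 = 2.515000
  f(c_1) = f(2.515000) = -0.674775
  f(a) × f(c) ≥ 0, new interval: [2.515000, 2.810000]
Iteration 2:
  c_2 = (2.515000 + 2.810000)/2 = 2.662500
  f(c_2) = f(2.662500) = 0.088906
  f(a) × f(c) < 0, new interval: [2.515000, 2.662500]
Iteration 3:
  c_3 = (2.515000 + 2.662500)/2 = 2.588750
  f(c_3) = f(2.588750) = -0.298373
  f(a) × f(c) ≥ 0, new interval: [2.588750, 2.662500]

After 3 iteration(s), the approximation is c_3 = 2.588750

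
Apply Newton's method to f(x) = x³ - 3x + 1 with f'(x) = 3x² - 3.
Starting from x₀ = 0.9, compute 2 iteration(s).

f(x) = x³ - 3x + 1
f'(x) = 3x² - 3
x₀ = 0.9

Newton-Raphson formula: x_{n+1} = x_n - f(x_n)/f'(x_n)

Iteration 1:
  f(0.900000) = -0.971000
  f'(0.900000) = -0.570000
  x_1 = 0.900000 - (-0.971000)/(-0.570000) = -0.803509
Iteration 2:
  f(-0.803509) = 2.891760
  f'(-0.803509) = -1.063121
  x_2 = -0.803509 - 2.891760/(-1.063121) = 1.916558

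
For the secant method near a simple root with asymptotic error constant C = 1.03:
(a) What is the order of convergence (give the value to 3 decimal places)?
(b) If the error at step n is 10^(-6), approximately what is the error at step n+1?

(a) Secant method has superlinear convergence with order φ = (1+√5)/2 ≈ 1.618.
    This means |e_{n+1}| ≈ C|e_n|^1.618.

(b) With |e_n| = 10^(-6) and C = 1.03:
    |e_{n+1}| ≈ 1.03 × (10^(-6))^1.618 = 1.03 × 10^(-9.71)

(a) ≈ 1.618 (golden ratio); (b) |e_{n+1}| ≈ 2.017e-10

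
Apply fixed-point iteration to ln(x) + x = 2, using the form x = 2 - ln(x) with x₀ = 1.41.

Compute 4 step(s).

Equation: ln(x) + x = 2
Fixed-point form: x = 2 - ln(x)
x₀ = 1.41

x_1 = g(1.410000) = 1.656410
x_2 = g(1.656410) = 1.495347
x_3 = g(1.495347) = 1.597642
x_4 = g(1.597642) = 1.531471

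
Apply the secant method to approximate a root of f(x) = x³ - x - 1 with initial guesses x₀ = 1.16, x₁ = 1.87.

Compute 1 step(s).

f(x) = x³ - x - 1
x₀ = 1.16, x₁ = 1.87

Secant formula: x_{n+1} = x_n - f(x_n)(x_n - x_{n-1})/(f(x_n) - f(x_{n-1}))

Iteration 1:
  f(1.160000) = -0.599104
  f(1.870000) = 3.669203
  x_2 = 1.870000 - 3.669203×(1.870000 - 1.160000)/(3.669203 - (-0.599104))
       = 1.259656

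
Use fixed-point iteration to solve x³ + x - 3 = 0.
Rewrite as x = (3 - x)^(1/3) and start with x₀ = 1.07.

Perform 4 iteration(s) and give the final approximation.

Equation: x³ + x - 3 = 0
Fixed-point form: x = (3 - x)^(1/3)
x₀ = 1.07

x_1 = g(1.070000) = 1.245047
x_2 = g(1.245047) = 1.206207
x_3 = g(1.206207) = 1.215041
x_4 = g(1.215041) = 1.213043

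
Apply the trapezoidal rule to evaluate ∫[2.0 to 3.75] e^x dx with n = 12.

f(x) = e^x
a = 2.0, b = 3.75, n = 12
h = (b - a)/n = 0.145833

Trapezoidal rule: (h/2)[f(x₀) + 2f(x₁) + 2f(x₂) + ... + f(xₙ)]

x_0 = 2.0000, f(x_0) = 7.389056, coefficient = 1
x_1 = 2.1458, f(x_1) = 8.549163, coefficient = 2
x_2 = 2.2917, f(x_2) = 9.891410, coefficient = 2
x_3 = 2.4375, f(x_3) = 11.444394, coefficient = 2
x_4 = 2.5833, f(x_4) = 13.241202, coefficient = 2
x_5 = 2.7292, f(x_5) = 15.320115, coefficient = 2
x_6 = 2.8750, f(x_6) = 17.725424, coefficient = 2
x_7 = 3.0208, f(x_7) = 20.508375, coefficient = 2
x_8 = 3.1667, f(x_8) = 23.728258, coefficient = 2
x_9 = 3.3125, f(x_9) = 27.453674, coefficient = 2
x_10 = 3.4583, f(x_10) = 31.763992, coefficient = 2
x_11 = 3.6042, f(x_11) = 36.751045, coefficient = 2
x_12 = 3.7500, f(x_12) = 42.521082, coefficient = 1

I ≈ (0.145833/2) × 482.664242 = 35.194268
Exact value: 35.132026
Error: 0.062242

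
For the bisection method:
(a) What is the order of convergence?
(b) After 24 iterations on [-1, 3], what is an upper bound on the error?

(a) Bisection has linear (order 1) convergence; the error is halved each step.

(b) Error bound = (b-a)/2^n = (3 - (-1))/2^{24}
    = 4/2^{24}

(a) 1 (linear); (b) error ≤ 2.38e-07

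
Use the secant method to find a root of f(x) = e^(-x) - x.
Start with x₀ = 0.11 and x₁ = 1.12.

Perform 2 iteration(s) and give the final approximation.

f(x) = e^(-x) - x
x₀ = 0.11, x₁ = 1.12

Secant formula: x_{n+1} = x_n - f(x_n)(x_n - x_{n-1})/(f(x_n) - f(x_{n-1}))

Iteration 1:
  f(0.110000) = 0.785834
  f(1.120000) = -0.793720
  x_2 = 1.120000 - (-0.793720)×(1.120000 - 0.110000)/(-0.793720 - 0.785834)
       = 0.612479
Iteration 2:
  f(1.120000) = -0.793720
  f(0.612479) = -0.070473
  x_3 = 0.612479 - (-0.070473)×(0.612479 - 1.120000)/(-0.070473 - (-0.793720))
       = 0.563026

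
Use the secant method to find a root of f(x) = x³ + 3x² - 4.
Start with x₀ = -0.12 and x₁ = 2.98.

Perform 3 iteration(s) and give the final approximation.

f(x) = x³ + 3x² - 4
x₀ = -0.12, x₁ = 2.98

Secant formula: x_{n+1} = x_n - f(x_n)(x_n - x_{n-1})/(f(x_n) - f(x_{n-1}))

Iteration 1:
  f(-0.120000) = -3.958528
  f(2.980000) = 49.104792
  x_2 = 2.980000 - 49.104792×(2.980000 - (-0.120000))/(49.104792 - (-3.958528))
       = 0.111260
Iteration 2:
  f(2.980000) = 49.104792
  f(0.111260) = -3.961486
  x_3 = 0.111260 - (-3.961486)×(0.111260 - 2.980000)/(-3.961486 - 49.104792)
       = 0.325416
Iteration 3:
  f(0.111260) = -3.961486
  f(0.325416) = -3.647852
  x_4 = 0.325416 - (-3.647852)×(0.325416 - 0.111260)/(-3.647852 - (-3.961486))
       = 2.816250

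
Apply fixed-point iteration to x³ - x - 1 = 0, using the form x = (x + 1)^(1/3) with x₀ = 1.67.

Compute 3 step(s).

Equation: x³ - x - 1 = 0
Fixed-point form: x = (x + 1)^(1/3)
x₀ = 1.67

x_1 = g(1.670000) = 1.387300
x_2 = g(1.387300) = 1.336500
x_3 = g(1.336500) = 1.326952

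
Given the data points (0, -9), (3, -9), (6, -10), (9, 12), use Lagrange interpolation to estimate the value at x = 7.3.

Lagrange interpolation formula:
P(x) = Σ yᵢ × Lᵢ(x)
where Lᵢ(x) = Π_{j≠i} (x - xⱼ)/(xᵢ - xⱼ)

L_0(7.3) = (7.3 - 3)/(0 - 3) × (7.3 - 6)/(0 - 6) × (7.3 - 9)/(0 - 9) = 0.058660
L_1(7.3) = (7.3 - 0)/(3 - 0) × (7.3 - 6)/(3 - 6) × (7.3 - 9)/(3 - 9) = -0.298759
L_2(7.3) = (7.3 - 0)/(6 - 0) × (7.3 - 3)/(6 - 3) × (7.3 - 9)/(6 - 9) = 0.988204
L_3(7.3) = (7.3 - 0)/(9 - 0) × (7.3 - 3)/(9 - 3) × (7.3 - 6)/(9 - 6) = 0.251895

P(7.3) = (-9)×L_0(7.3) + (-9)×L_1(7.3) + (-10)×L_2(7.3) + 12×L_3(7.3)
P(7.3) = -4.698407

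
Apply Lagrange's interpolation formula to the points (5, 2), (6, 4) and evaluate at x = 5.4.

Lagrange interpolation formula:
P(x) = Σ yᵢ × Lᵢ(x)
where Lᵢ(x) = Π_{j≠i} (x - xⱼ)/(xᵢ - xⱼ)

L_0(5.4) = (5.4 - 6)/(5 - 6) = 0.600000
L_1(5.4) = (5.4 - 5)/(6 - 5) = 0.400000

P(5.4) = 2×L_0(5.4) + 4×L_1(5.4)
P(5.4) = 2.800000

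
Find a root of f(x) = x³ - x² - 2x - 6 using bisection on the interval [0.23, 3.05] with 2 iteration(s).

f(x) = x³ - x² - 2x - 6
Initial interval: [0.23, 3.05]

Iteration 1:
  c_1 = (0.230000 + 3.050000)/2 = 1.640000
  f(c_1) = f(1.640000) = -7.558656
  f(a) × f(c) ≥ 0, new interval: [1.640000, 3.050000]
Iteration 2:
  c_2 = (1.640000 + 3.050000)/2 = 2.345000
  f(c_2) = f(2.345000) = -3.293811
  f(a) × f(c) ≥ 0, new interval: [2.345000, 3.050000]

After 2 iteration(s), the approximation is c_2 = 2.345000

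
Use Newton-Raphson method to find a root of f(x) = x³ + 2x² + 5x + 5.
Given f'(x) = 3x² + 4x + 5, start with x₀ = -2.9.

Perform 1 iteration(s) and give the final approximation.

f(x) = x³ + 2x² + 5x + 5
f'(x) = 3x² + 4x + 5
x₀ = -2.9

Newton-Raphson formula: x_{n+1} = x_n - f(x_n)/f'(x_n)

Iteration 1:
  f(-2.900000) = -17.069000
  f'(-2.900000) = 18.630000
  x_1 = -2.900000 - (-17.069000)/18.630000 = -1.983790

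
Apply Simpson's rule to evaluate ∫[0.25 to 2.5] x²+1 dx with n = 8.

f(x) = x²+1
a = 0.25, b = 2.5, n = 8
h = (b - a)/n = 0.281250

Simpson's rule: (h/3)[f(x₀) + 4f(x₁) + 2f(x₂) + ... + f(xₙ)]

x_0 = 0.2500, f(x_0) = 1.062500, coefficient = 1
x_1 = 0.5312, f(x_1) = 1.282227, coefficient = 4
x_2 = 0.8125, f(x_2) = 1.660156, coefficient = 2
x_3 = 1.0938, f(x_3) = 2.196289, coefficient = 4
x_4 = 1.3750, f(x_4) = 2.890625, coefficient = 2
x_5 = 1.6562, f(x_5) = 3.743164, coefficient = 4
x_6 = 1.9375, f(x_6) = 4.753906, coefficient = 2
x_7 = 2.2188, f(x_7) = 5.922852, coefficient = 4
x_8 = 2.5000, f(x_8) = 7.250000, coefficient = 1

I ≈ (0.281250/3) × 79.500000 = 7.453125
Exact value: 7.453125
Error: 0.000000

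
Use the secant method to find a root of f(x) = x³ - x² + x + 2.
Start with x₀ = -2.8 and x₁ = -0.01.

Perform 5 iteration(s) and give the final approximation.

f(x) = x³ - x² + x + 2
x₀ = -2.8, x₁ = -0.01

Secant formula: x_{n+1} = x_n - f(x_n)(x_n - x_{n-1})/(f(x_n) - f(x_{n-1}))

Iteration 1:
  f(-2.800000) = -30.592000
  f(-0.010000) = 1.989899
  x_2 = -0.010000 - 1.989899×(-0.010000 - (-2.800000))/(1.989899 - (-30.592000))
       = -0.180396
Iteration 2:
  f(-0.010000) = 1.989899
  f(-0.180396) = 1.781191
  x_3 = -0.180396 - 1.781191×(-0.180396 - (-0.010000))/(1.781191 - 1.989899)
       = -1.634616
Iteration 3:
  f(-0.180396) = 1.781191
  f(-1.634616) = -6.674234
  x_4 = -1.634616 - (-6.674234)×(-1.634616 - (-0.180396))/(-6.674234 - 1.781191)
       = -0.486737
Iteration 4:
  f(-1.634616) = -6.674234
  f(-0.486737) = 1.161036
  x_5 = -0.486737 - 1.161036×(-0.486737 - (-1.634616))/(1.161036 - (-6.674234))
       = -0.656831
Iteration 5:
  f(-0.486737) = 1.161036
  f(-0.656831) = 0.628369
  x_6 = -0.656831 - 0.628369×(-0.656831 - (-0.486737))/(0.628369 - 1.161036)
       = -0.857484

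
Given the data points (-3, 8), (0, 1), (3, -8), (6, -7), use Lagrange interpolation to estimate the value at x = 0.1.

Lagrange interpolation formula:
P(x) = Σ yᵢ × Lᵢ(x)
where Lᵢ(x) = Π_{j≠i} (x - xⱼ)/(xᵢ - xⱼ)

L_0(0.1) = (0.1 - 0)/(-3 - 0) × (0.1 - 3)/(-3 - 3) × (0.1 - 6)/(-3 - 6) = -0.010562
L_1(0.1) = (0.1 - (-3))/(0 - (-3)) × (0.1 - 3)/(0 - 3) × (0.1 - 6)/(0 - 6) = 0.982241
L_2(0.1) = (0.1 - (-3))/(3 - (-3)) × (0.1 - 0)/(3 - 0) × (0.1 - 6)/(3 - 6) = 0.033870
L_3(0.1) = (0.1 - (-3))/(6 - (-3)) × (0.1 - 0)/(6 - 0) × (0.1 - 3)/(6 - 3) = -0.005549

P(0.1) = 8×L_0(0.1) + 1×L_1(0.1) + (-8)×L_2(0.1) + (-7)×L_3(0.1)
P(0.1) = 0.665630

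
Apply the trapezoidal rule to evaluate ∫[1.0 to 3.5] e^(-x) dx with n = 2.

f(x) = e^(-x)
a = 1.0, b = 3.5, n = 2
h = (b - a)/n = 1.250000

Trapezoidal rule: (h/2)[f(x₀) + 2f(x₁) + 2f(x₂) + ... + f(xₙ)]

x_0 = 1.0000, f(x_0) = 0.367879, coefficient = 1
x_1 = 2.2500, f(x_1) = 0.105399, coefficient = 2
x_2 = 3.5000, f(x_2) = 0.030197, coefficient = 1

I ≈ (1.250000/2) × 0.608875 = 0.380547
Exact value: 0.337682
Error: 0.042865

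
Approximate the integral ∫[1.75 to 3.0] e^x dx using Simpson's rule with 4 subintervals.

f(x) = e^x
a = 1.75, b = 3.0, n = 4
h = (b - a)/n = 0.312500

Simpson's rule: (h/3)[f(x₀) + 4f(x₁) + 2f(x₂) + ... + f(xₙ)]

x_0 = 1.7500, f(x_0) = 5.754603, coefficient = 1
x_1 = 2.0625, f(x_1) = 7.865609, coefficient = 4
x_2 = 2.3750, f(x_2) = 10.751013, coefficient = 2
x_3 = 2.6875, f(x_3) = 14.694893, coefficient = 4
x_4 = 3.0000, f(x_4) = 20.085537, coefficient = 1

I ≈ (0.312500/3) × 137.584174 = 14.331685
Exact value: 14.330934
Error: 0.000751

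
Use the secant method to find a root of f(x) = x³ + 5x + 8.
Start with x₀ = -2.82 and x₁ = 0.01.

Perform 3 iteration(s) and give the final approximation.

f(x) = x³ + 5x + 8
x₀ = -2.82, x₁ = 0.01

Secant formula: x_{n+1} = x_n - f(x_n)(x_n - x_{n-1})/(f(x_n) - f(x_{n-1}))

Iteration 1:
  f(-2.820000) = -28.525768
  f(0.010000) = 8.050001
  x_2 = 0.010000 - 8.050001×(0.010000 - (-2.820000))/(8.050001 - (-28.525768))
       = -0.612858
Iteration 2:
  f(0.010000) = 8.050001
  f(-0.612858) = 4.705525
  x_3 = -0.612858 - 4.705525×(-0.612858 - 0.010000)/(4.705525 - 8.050001)
       = -1.489190
Iteration 3:
  f(-0.612858) = 4.705525
  f(-1.489190) = -2.748510
  x_4 = -1.489190 - (-2.748510)×(-1.489190 - (-0.612858))/(-2.748510 - 4.705525)
       = -1.166062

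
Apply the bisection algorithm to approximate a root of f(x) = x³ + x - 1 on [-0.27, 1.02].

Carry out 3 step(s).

f(x) = x³ + x - 1
Initial interval: [-0.27, 1.02]

Iteration 1:
  c_1 = (-0.270000 + 1.020000)/2 = 0.375000
  f(c_1) = f(0.375000) = -0.572266
  f(a) × f(c) ≥ 0, new interval: [0.375000, 1.020000]
Iteration 2:
  c_2 = (0.375000 + 1.020000)/2 = 0.697500
  f(c_2) = f(0.697500) = 0.036838
  f(a) × f(c) < 0, new interval: [0.375000, 0.697500]
Iteration 3:
  c_3 = (0.375000 + 0.697500)/2 = 0.536250
  f(c_3) = f(0.536250) = -0.309544
  f(a) × f(c) ≥ 0, new interval: [0.536250, 0.697500]

After 3 iteration(s), the approximation is c_3 = 0.536250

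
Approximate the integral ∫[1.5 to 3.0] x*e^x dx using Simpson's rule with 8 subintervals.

f(x) = x*e^x
a = 1.5, b = 3.0, n = 8
h = (b - a)/n = 0.187500

Simpson's rule: (h/3)[f(x₀) + 4f(x₁) + 2f(x₂) + ... + f(xₙ)]

x_0 = 1.5000, f(x_0) = 6.722534, coefficient = 1
x_1 = 1.6875, f(x_1) = 9.122539, coefficient = 4
x_2 = 1.8750, f(x_2) = 12.226536, coefficient = 2
x_3 = 2.0625, f(x_3) = 16.222819, coefficient = 4
x_4 = 2.2500, f(x_4) = 21.347406, coefficient = 2
x_5 = 2.4375, f(x_5) = 27.895710, coefficient = 4
x_6 = 2.6250, f(x_6) = 36.237007, coefficient = 2
x_7 = 2.8125, f(x_7) = 46.832330, coefficient = 4
x_8 = 3.0000, f(x_8) = 60.256611, coefficient = 1

I ≈ (0.187500/3) × 606.894633 = 37.930915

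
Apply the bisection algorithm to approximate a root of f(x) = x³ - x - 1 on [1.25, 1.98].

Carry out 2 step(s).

f(x) = x³ - x - 1
Initial interval: [1.25, 1.98]

Iteration 1:
  c_1 = (1.250000 + 1.980000)/2 = 1.615000
  f(c_1) = f(1.615000) = 1.597283
  f(a) × f(c) < 0, new interval: [1.250000, 1.615000]
Iteration 2:
  c_2 = (1.250000 + 1.615000)/2 = 1.432500
  f(c_2) = f(1.432500) = 0.507071
  f(a) × f(c) < 0, new interval: [1.250000, 1.432500]

After 2 iteration(s), the approximation is c_2 = 1.432500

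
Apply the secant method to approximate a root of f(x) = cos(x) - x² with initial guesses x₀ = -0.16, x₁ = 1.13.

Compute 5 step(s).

f(x) = cos(x) - x²
x₀ = -0.16, x₁ = 1.13

Secant formula: x_{n+1} = x_n - f(x_n)(x_n - x_{n-1})/(f(x_n) - f(x_{n-1}))

Iteration 1:
  f(-0.160000) = 0.961627
  f(1.130000) = -0.850240
  x_2 = 1.130000 - (-0.850240)×(1.130000 - (-0.160000))/(-0.850240 - 0.961627)
       = 0.524652
Iteration 2:
  f(1.130000) = -0.850240
  f(0.524652) = 0.590238
  x_3 = 0.524652 - 0.590238×(0.524652 - 1.130000)/(0.590238 - (-0.850240))
       = 0.772694
Iteration 3:
  f(0.524652) = 0.590238
  f(0.772694) = 0.118976
  x_4 = 0.772694 - 0.118976×(0.772694 - 0.524652)/(0.118976 - 0.590238)
       = 0.835316
Iteration 4:
  f(0.772694) = 0.118976
  f(0.835316) = -0.026808
  x_5 = 0.835316 - (-0.026808)×(0.835316 - 0.772694)/(-0.026808 - 0.118976)
       = 0.823800
Iteration 5:
  f(0.835316) = -0.026808
  f(0.823800) = 0.000791
  x_6 = 0.823800 - 0.000791×(0.823800 - 0.835316)/(0.000791 - (-0.026808))
       = 0.824130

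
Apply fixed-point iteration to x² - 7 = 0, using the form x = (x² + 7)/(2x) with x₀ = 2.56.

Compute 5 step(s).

Equation: x² - 7 = 0
Fixed-point form: x = (x² + 7)/(2x)
x₀ = 2.56

x_1 = g(2.560000) = 2.647187
x_2 = g(2.647187) = 2.645752
x_3 = g(2.645752) = 2.645751
x_4 = g(2.645751) = 2.645751
x_5 = g(2.645751) = 2.645751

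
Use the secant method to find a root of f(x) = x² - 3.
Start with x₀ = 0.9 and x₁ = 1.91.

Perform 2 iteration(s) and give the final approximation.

f(x) = x² - 3
x₀ = 0.9, x₁ = 1.91

Secant formula: x_{n+1} = x_n - f(x_n)(x_n - x_{n-1})/(f(x_n) - f(x_{n-1}))

Iteration 1:
  f(0.900000) = -2.190000
  f(1.910000) = 0.648100
  x_2 = 1.910000 - 0.648100×(1.910000 - 0.900000)/(0.648100 - (-2.190000))
       = 1.679359
Iteration 2:
  f(1.910000) = 0.648100
  f(1.679359) = -0.179752
  x_3 = 1.679359 - (-0.179752)×(1.679359 - 1.910000)/(-0.179752 - 0.648100)
       = 1.729439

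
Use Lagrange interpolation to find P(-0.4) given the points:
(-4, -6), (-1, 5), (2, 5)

Lagrange interpolation formula:
P(x) = Σ yᵢ × Lᵢ(x)
where Lᵢ(x) = Π_{j≠i} (x - xⱼ)/(xᵢ - xⱼ)

L_0(-0.4) = (-0.4 - (-1))/(-4 - (-1)) × (-0.4 - 2)/(-4 - 2) = -0.080000
L_1(-0.4) = (-0.4 - (-4))/(-1 - (-4)) × (-0.4 - 2)/(-1 - 2) = 0.960000
L_2(-0.4) = (-0.4 - (-4))/(2 - (-4)) × (-0.4 - (-1))/(2 - (-1)) = 0.120000

P(-0.4) = (-6)×L_0(-0.4) + 5×L_1(-0.4) + 5×L_2(-0.4)
P(-0.4) = 5.880000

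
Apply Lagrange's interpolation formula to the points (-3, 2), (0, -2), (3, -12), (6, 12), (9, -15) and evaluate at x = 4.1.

Lagrange interpolation formula:
P(x) = Σ yᵢ × Lᵢ(x)
where Lᵢ(x) = Π_{j≠i} (x - xⱼ)/(xᵢ - xⱼ)

L_0(4.1) = (4.1 - 0)/(-3 - 0) × (4.1 - 3)/(-3 - 3) × (4.1 - 6)/(-3 - 6) × (4.1 - 9)/(-3 - 9) = 0.021599
L_1(4.1) = (4.1 - (-3))/(0 - (-3)) × (4.1 - 3)/(0 - 3) × (4.1 - 6)/(0 - 6) × (4.1 - 9)/(0 - 9) = -0.149611
L_2(4.1) = (4.1 - (-3))/(3 - (-3)) × (4.1 - 0)/(3 - 0) × (4.1 - 6)/(3 - 6) × (4.1 - 9)/(3 - 9) = 0.836463
L_3(4.1) = (4.1 - (-3))/(6 - (-3)) × (4.1 - 0)/(6 - 0) × (4.1 - 3)/(6 - 3) × (4.1 - 9)/(6 - 9) = 0.322845
L_4(4.1) = (4.1 - (-3))/(9 - (-3)) × (4.1 - 0)/(9 - 0) × (4.1 - 3)/(9 - 3) × (4.1 - 6)/(9 - 6) = -0.031296

P(4.1) = 2×L_0(4.1) + (-2)×L_1(4.1) + (-12)×L_2(4.1) + 12×L_3(4.1) + (-15)×L_4(4.1)
P(4.1) = -5.351550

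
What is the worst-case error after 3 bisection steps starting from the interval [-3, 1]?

Bisection error bound: |error| ≤ (b-a)/2^n
|error| ≤ (1 - (-3))/2^3 = 4/2^3
|error| ≤ 0.5000000000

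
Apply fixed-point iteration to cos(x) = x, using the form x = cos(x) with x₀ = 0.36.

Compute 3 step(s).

Equation: cos(x) = x
Fixed-point form: x = cos(x)
x₀ = 0.36

x_1 = g(0.360000) = 0.935897
x_2 = g(0.935897) = 0.593097
x_3 = g(0.593097) = 0.829214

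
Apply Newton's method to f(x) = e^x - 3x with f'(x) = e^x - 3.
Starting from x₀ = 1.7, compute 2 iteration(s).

f(x) = e^x - 3x
f'(x) = e^x - 3
x₀ = 1.7

Newton-Raphson formula: x_{n+1} = x_n - f(x_n)/f'(x_n)

Iteration 1:
  f(1.700000) = 0.373947
  f'(1.700000) = 2.473947
  x_1 = 1.700000 - 0.373947/2.473947 = 1.548846
Iteration 2:
  f(1.548846) = 0.059498
  f'(1.548846) = 1.706036
  x_2 = 1.548846 - 0.059498/1.706036 = 1.513971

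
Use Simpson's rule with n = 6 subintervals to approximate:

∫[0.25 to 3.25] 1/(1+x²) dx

f(x) = 1/(1+x²)
a = 0.25, b = 3.25, n = 6
h = (b - a)/n = 0.500000

Simpson's rule: (h/3)[f(x₀) + 4f(x₁) + 2f(x₂) + ... + f(xₙ)]

x_0 = 0.2500, f(x_0) = 0.941176, coefficient = 1
x_1 = 0.7500, f(x_1) = 0.640000, coefficient = 4
x_2 = 1.2500, f(x_2) = 0.390244, coefficient = 2
x_3 = 1.7500, f(x_3) = 0.246154, coefficient = 4
x_4 = 2.2500, f(x_4) = 0.164948, coefficient = 2
x_5 = 2.7500, f(x_5) = 0.116788, coefficient = 4
x_6 = 3.2500, f(x_6) = 0.086486, coefficient = 1

I ≈ (0.500000/3) × 6.149816 = 1.024969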